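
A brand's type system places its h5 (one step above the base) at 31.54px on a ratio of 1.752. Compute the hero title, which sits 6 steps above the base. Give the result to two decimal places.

The gap is 6 − (1) = 5 steps, so the factor is 1.752^5.
31.54 × 1.752⁵ = 31.54 × 16.50709 ≈ 520.634

520.63px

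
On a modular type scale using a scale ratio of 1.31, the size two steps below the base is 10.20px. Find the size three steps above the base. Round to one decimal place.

Moving from step -2 to step +3 is 5 steps up, so multiply by r⁵.
10.20 × 1.31⁵ = 10.20 × 3.85795 ≈ 39.351

39.4px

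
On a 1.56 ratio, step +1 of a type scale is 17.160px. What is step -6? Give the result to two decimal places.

0.76px

Moving from step +1 to step -6 is 7 steps down, so divide by r⁷.
17.160 ÷ 1.56⁷ = 17.160 ÷ 22.48393 ≈ 0.763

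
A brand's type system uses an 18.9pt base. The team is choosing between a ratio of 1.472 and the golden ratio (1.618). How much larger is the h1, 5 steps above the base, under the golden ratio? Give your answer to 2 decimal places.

At 1.472: 18.9 × 1.472⁵ = 130.6173pt
Golden ratio: 18.9 × 1.618⁵ = 209.5822pt
Difference: 209.5822 − 130.6173 = 78.9649pt

78.96pt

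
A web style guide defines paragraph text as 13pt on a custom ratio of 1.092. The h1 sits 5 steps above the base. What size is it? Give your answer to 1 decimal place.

A modular type scale is a geometric sequence: sizeₙ = base × rⁿ.
13.0 × 1.092⁵ = 13.0 × 1.55279 ≈ 20.19

20.2pt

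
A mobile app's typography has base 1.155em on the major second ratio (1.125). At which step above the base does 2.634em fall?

7

1.125ⁿ = 2.634 / 1.155 = 2.2805
n = ln(2.2805) / ln(1.125) = 0.8244 / 0.1178 ≈ 7.00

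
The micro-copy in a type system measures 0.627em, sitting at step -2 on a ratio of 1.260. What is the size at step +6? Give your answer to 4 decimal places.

3.9832em

Moving from step -2 to step +6 is 8 steps up, so multiply by r⁸.
0.627 × 1.260⁸ = 0.627 × 6.35279 ≈ 3.9832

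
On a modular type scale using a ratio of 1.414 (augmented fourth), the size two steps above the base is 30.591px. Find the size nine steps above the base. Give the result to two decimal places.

345.73px

30.591 × 1.414⁷ = 30.591 × 11.30175 ≈ 345.732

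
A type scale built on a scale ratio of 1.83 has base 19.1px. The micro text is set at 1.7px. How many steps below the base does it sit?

1.83ⁿ = 19.1 / 1.7 = 11.2353
n = ln(11.2353) / ln(1.83) = 2.4191 / 0.6043 ≈ 4.00

4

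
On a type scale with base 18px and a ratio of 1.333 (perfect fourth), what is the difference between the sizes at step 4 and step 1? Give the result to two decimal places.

Step 1: 18.0 × 1.333 = 23.9940px
Step 4: 18.0 × 1.333⁴ = 56.8320px
Difference: 56.8320 − 23.9940 = 32.8380px

32.84px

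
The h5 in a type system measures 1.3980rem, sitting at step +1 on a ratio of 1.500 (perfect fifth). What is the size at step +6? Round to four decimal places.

10.6161rem

Moving from step +1 to step +6 is 5 steps up, so multiply by r⁵.
1.3980 × 1.500⁵ = 1.3980 × 7.59375 ≈ 10.6161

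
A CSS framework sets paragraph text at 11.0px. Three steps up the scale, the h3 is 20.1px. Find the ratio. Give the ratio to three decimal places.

r³ = 20.1 / 11.0, so r = (20.1/11.0)^(1/3).
r = 1.8273^(1/3) ≈ 1.2226

1.223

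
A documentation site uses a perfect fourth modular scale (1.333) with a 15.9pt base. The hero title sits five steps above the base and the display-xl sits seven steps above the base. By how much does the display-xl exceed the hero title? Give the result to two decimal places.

51.99pt

Step 5: 15.9 × 1.333⁵ = 66.9188pt
Step 7: 15.9 × 1.333⁷ = 118.9072pt
Difference: 118.9072 − 66.9188 = 51.9884pt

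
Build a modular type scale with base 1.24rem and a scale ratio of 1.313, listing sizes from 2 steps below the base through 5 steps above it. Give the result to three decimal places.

Step -2: 1.24 ÷ 1.313² = 0.719
Step -1: 1.24 ÷ 1.313 = 0.944
Step 0: 1.24rem
Step 1: 1.24 × 1.313 = 1.628
Step 2: 1.24 × 1.313² = 2.138
Step 3: 1.24 × 1.313³ = 2.807
Step 4: 1.24 × 1.313⁴ = 3.685
Step 5: 1.24 × 1.313⁵ = 4.839

0.719rem, 0.944rem, 1.240rem, 1.628rem, 2.138rem, 2.807rem, 3.685rem, 4.839rem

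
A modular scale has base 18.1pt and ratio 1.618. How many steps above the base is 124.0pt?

1.618ⁿ = 124.0 / 18.1 = 6.8508
n = ln(6.8508) / ln(1.618) = 1.9244 / 0.4812 ≈ 4.00

4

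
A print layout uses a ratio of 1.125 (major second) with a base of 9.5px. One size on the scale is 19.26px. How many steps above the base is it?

1.125ⁿ = 19.26 / 9.5 = 2.0274
n = ln(2.0274) / ln(1.125) = 0.7067 / 0.1178 ≈ 6.00

6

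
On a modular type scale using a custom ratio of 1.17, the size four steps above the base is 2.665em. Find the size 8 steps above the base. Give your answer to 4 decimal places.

4.9939em

The gap is 8 − (4) = 4 steps, so the factor is 1.17^4.
2.665 × 1.17⁴ = 2.665 × 1.87389 ≈ 4.9939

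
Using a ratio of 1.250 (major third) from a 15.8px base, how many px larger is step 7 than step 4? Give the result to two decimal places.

36.77px

Step 4: 15.8 × 1.250⁴ = 38.5742px
Step 7: 15.8 × 1.250⁷ = 75.3403px
Difference: 75.3403 − 38.5742 = 36.7661px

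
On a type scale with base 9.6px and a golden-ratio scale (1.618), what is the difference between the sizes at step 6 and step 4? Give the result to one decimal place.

Step 4: 9.6 × 1.618⁴ = 65.794px
Step 6: 9.6 × 1.618⁶ = 172.243px
Difference: 172.243 − 65.794 = 106.449px

106.4px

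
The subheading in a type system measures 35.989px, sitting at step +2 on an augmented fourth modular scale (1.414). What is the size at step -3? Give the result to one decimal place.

Moving from step +2 to step -3 is 5 steps down, so divide by r⁵.
35.989 ÷ 1.414⁵ = 35.989 ÷ 5.65258 ≈ 6.367

6.4px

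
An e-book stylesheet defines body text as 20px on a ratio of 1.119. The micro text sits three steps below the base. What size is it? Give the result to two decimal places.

20.0 ÷ 1.119³ = 20.0 ÷ 1.40117 ≈ 14.27

14.27px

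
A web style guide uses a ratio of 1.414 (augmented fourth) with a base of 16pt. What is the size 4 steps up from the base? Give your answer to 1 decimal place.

A modular type scale is a geometric sequence: sizeₙ = base × rⁿ.
16.0 × 1.414⁴ = 16.0 × 3.99758 ≈ 63.96

64.0pt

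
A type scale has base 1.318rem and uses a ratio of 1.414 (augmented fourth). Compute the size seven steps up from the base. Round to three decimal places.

1.318 × 1.414⁷ = 1.318 × 11.30175 ≈ 14.896

14.896rem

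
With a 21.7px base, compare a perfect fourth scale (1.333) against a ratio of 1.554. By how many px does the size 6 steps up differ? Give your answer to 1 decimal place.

183.9px

Perfect fourth: 21.7 × 1.333⁶ = 121.742px
At 1.554: 21.7 × 1.554⁶ = 305.609px
Difference: 305.609 − 121.742 = 183.867px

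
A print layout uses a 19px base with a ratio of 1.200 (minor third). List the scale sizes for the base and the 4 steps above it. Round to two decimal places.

Step 0: 19px
Step 1: 19.0 × 1.200 = 22.80
Step 2: 19.0 × 1.200² = 27.36
Step 3: 19.0 × 1.200³ = 32.83
Step 4: 19.0 × 1.200⁴ = 39.40

19.00px, 22.80px, 27.36px, 32.83px, 39.40px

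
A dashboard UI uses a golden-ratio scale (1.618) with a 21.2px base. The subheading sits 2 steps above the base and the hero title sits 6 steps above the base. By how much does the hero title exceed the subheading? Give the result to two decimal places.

Step 2: 21.2 × 1.618² = 55.5000px
Step 6: 21.2 × 1.618⁶ = 380.3706px
Difference: 380.3706 − 55.5000 = 324.8706px

324.87px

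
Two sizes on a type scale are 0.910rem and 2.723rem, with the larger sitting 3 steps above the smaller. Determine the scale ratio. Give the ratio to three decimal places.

The ratio satisfies 0.910 × r³ = 2.723, so r = (2.723 / 0.910)^(1/3).
r = 2.9923^(1/3) ≈ 1.4410

1.441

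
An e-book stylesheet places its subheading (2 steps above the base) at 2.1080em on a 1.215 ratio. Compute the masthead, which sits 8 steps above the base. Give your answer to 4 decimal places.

6.7815em

2.1080 × 1.215⁶ = 2.1080 × 3.21705 ≈ 6.7815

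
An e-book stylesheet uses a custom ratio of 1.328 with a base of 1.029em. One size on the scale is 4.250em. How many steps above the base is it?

5

1.328ⁿ = 4.250 / 1.029 = 4.1302
n = ln(4.1302) / ln(1.328) = 1.4183 / 0.2837 ≈ 5.00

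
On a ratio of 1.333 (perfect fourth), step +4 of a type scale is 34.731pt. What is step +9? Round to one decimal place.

34.731 × 1.333⁵ = 34.731 × 4.20873 ≈ 146.173

146.2pt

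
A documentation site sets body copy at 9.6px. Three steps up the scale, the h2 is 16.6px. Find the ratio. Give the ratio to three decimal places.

r³ = 16.6 / 9.6, so r = (16.6/9.6)^(1/3).
r = 1.7292^(1/3) ≈ 1.2003

1.200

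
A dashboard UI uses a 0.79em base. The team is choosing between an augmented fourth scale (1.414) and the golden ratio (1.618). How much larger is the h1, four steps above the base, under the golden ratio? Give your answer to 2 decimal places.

2.26em

Augmented fourth: 0.79 × 1.414⁴ = 3.1581em
Golden ratio: 0.79 × 1.618⁴ = 5.4143em
Difference: 5.4143 − 3.1581 = 2.2562em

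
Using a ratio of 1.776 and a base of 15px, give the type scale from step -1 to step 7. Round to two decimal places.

8.45px, 15.00px, 26.64px, 47.31px, 84.03px, 149.23px, 265.04px, 470.71px, 835.97px

Step -1: 15.0 ÷ 1.776 = 8.45
Step 0: 15px
Step 1: 15.0 × 1.776 = 26.64
Step 2: 15.0 × 1.776² = 47.31
Step 3: 15.0 × 1.776³ = 84.03
Step 4: 15.0 × 1.776⁴ = 149.23
Step 5: 15.0 × 1.776⁵ = 265.04
Step 6: 15.0 × 1.776⁶ = 470.71
Step 7: 15.0 × 1.776⁷ = 835.97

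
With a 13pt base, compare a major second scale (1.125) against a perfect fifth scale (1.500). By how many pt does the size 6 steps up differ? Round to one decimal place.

121.7pt

Major second: 13.0 × 1.125⁶ = 26.355pt
Perfect fifth: 13.0 × 1.500⁶ = 148.078pt
Difference: 148.078 − 26.355 = 121.723pt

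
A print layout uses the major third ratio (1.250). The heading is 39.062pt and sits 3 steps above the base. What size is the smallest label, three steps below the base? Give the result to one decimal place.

39.062 ÷ 1.250⁶ = 39.062 ÷ 3.81470 ≈ 10.240

10.2pt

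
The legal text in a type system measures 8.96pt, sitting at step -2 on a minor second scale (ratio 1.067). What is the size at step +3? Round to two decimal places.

8.96 × 1.067⁵ = 8.96 × 1.38300 ≈ 12.392

12.39pt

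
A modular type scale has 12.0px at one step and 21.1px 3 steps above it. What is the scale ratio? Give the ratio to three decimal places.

1.207

r³ = 21.1 / 12.0, so r = (21.1/12.0)^(1/3).
r = 1.7583^(1/3) ≈ 1.2070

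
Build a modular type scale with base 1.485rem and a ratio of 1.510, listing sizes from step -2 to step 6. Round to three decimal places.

0.651rem, 0.983rem, 1.485rem, 2.242rem, 3.386rem, 5.113rem, 7.720rem, 11.658rem, 17.603rem

Step -2: 1.485 ÷ 1.510² = 0.651
Step -1: 1.485 ÷ 1.510 = 0.983
Step 0: 1.485rem
Step 1: 1.485 × 1.510 = 2.242
Step 2: 1.485 × 1.510² = 3.386
Step 3: 1.485 × 1.510³ = 5.113
Step 4: 1.485 × 1.510⁴ = 7.720
Step 5: 1.485 × 1.510⁵ = 11.658
Step 6: 1.485 × 1.510⁶ = 17.603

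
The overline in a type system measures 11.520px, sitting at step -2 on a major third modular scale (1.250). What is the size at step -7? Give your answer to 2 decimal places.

3.77px

11.520 ÷ 1.250⁵ = 11.520 ÷ 3.05176 ≈ 3.775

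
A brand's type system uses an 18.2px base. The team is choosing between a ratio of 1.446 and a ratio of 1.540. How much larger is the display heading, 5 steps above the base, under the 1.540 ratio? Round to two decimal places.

At 1.446: 18.2 × 1.446⁵ = 115.0569px
At 1.540: 18.2 × 1.540⁵ = 157.6431px
Difference: 157.6431 − 115.0569 = 42.5862px

42.59px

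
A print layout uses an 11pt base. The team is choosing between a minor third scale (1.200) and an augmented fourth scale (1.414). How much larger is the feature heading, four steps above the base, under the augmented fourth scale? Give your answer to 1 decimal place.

21.2pt

Minor third: 11.0 × 1.200⁴ = 22.810pt
Augmented fourth: 11.0 × 1.414⁴ = 43.973pt
Difference: 43.973 − 22.810 = 21.163pt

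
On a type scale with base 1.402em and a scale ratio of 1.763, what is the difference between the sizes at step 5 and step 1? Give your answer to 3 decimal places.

Step 1: 1.402 × 1.763 = 2.47173em
Step 5: 1.402 × 1.763⁵ = 23.87864em
Difference: 23.87864 − 2.47173 = 21.40691em

21.407em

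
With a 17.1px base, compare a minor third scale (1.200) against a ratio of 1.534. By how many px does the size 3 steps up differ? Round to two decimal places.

32.18px

Minor third: 17.1 × 1.200³ = 29.5488px
At 1.534: 17.1 × 1.534³ = 61.7266px
Difference: 61.7266 − 29.5488 = 32.1778px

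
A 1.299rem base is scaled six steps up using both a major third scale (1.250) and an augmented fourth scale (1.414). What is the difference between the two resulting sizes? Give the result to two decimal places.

Major third: 1.299 × 1.250⁶ = 4.9553rem
Augmented fourth: 1.299 × 1.414⁶ = 10.3826rem
Difference: 10.3826 − 4.9553 = 5.4273rem

5.43rem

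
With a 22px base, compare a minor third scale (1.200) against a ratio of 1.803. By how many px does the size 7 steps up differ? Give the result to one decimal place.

1283.8px

Minor third: 22.0 × 1.200⁷ = 78.830px
At 1.803: 22.0 × 1.803⁷ = 1362.677px
Difference: 1362.677 − 78.830 = 1283.847px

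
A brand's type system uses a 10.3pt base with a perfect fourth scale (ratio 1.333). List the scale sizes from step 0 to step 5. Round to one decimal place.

10.3pt, 13.7pt, 18.3pt, 24.4pt, 32.5pt, 43.3pt

Step 0: 10.3pt
Step 1: 10.3 × 1.333 = 13.7
Step 2: 10.3 × 1.333² = 18.3
Step 3: 10.3 × 1.333³ = 24.4
Step 4: 10.3 × 1.333⁴ = 32.5
Step 5: 10.3 × 1.333⁵ = 43.3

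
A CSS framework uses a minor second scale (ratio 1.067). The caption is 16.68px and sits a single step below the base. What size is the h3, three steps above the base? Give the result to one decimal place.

21.6px

16.68 × 1.067⁴ = 16.68 × 1.29616 ≈ 21.620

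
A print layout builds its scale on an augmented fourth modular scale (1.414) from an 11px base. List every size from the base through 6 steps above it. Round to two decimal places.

Step 0: 11px
Step 1: 11.0 × 1.414 = 15.55
Step 2: 11.0 × 1.414² = 21.99
Step 3: 11.0 × 1.414³ = 31.10
Step 4: 11.0 × 1.414⁴ = 43.97
Step 5: 11.0 × 1.414⁵ = 62.18
Step 6: 11.0 × 1.414⁶ = 87.92

11.00px, 15.55px, 21.99px, 31.10px, 43.97px, 62.18px, 87.92px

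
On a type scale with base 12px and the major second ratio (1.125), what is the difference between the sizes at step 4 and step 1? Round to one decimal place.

Step 1: 12.0 × 1.125 = 13.500px
Step 4: 12.0 × 1.125⁴ = 19.222px
Difference: 19.222 − 13.500 = 5.722px

5.7px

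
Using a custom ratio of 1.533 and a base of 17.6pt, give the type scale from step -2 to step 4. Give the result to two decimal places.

Step -2: 17.6 ÷ 1.533² = 7.49
Step -1: 17.6 ÷ 1.533 = 11.48
Step 0: 17.6pt
Step 1: 17.6 × 1.533 = 26.98
Step 2: 17.6 × 1.533² = 41.36
Step 3: 17.6 × 1.533³ = 63.41
Step 4: 17.6 × 1.533⁴ = 97.20

7.49pt, 11.48pt, 17.60pt, 26.98pt, 41.36pt, 63.41pt, 97.20pt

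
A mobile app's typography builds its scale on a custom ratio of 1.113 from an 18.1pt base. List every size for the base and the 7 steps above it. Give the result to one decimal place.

Step 0: 18.1pt
Step 1: 18.1 × 1.113 = 20.1
Step 2: 18.1 × 1.113² = 22.4
Step 3: 18.1 × 1.113³ = 25.0
Step 4: 18.1 × 1.113⁴ = 27.8
Step 5: 18.1 × 1.113⁵ = 30.9
Step 6: 18.1 × 1.113⁶ = 34.4
Step 7: 18.1 × 1.113⁷ = 38.3

18.1pt, 20.1pt, 22.4pt, 25.0pt, 27.8pt, 30.9pt, 34.4pt, 38.3pt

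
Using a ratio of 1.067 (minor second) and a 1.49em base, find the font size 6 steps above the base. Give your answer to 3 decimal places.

2.199em

A modular type scale is a geometric sequence: sizeₙ = base × rⁿ.
1.49 × 1.067⁶ = 1.49 × 1.47566 ≈ 2.199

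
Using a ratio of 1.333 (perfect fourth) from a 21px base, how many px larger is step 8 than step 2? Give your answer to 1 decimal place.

172.0px

Step 2: 21.0 × 1.333² = 37.315px
Step 8: 21.0 × 1.333⁸ = 209.344px
Difference: 209.344 − 37.315 = 172.029px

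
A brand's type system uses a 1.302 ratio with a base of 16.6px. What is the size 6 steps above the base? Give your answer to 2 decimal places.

Every step multiplies by the scale ratio.
16.6 × 1.302⁶ = 16.6 × 4.87154 ≈ 80.87

80.87px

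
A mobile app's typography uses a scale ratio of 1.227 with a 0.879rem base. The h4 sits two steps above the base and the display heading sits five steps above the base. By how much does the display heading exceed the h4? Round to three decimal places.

1.121rem

Step 2: 0.879 × 1.227² = 1.32336rem
Step 5: 0.879 × 1.227⁵ = 2.44462rem
Difference: 2.44462 − 1.32336 = 1.12126rem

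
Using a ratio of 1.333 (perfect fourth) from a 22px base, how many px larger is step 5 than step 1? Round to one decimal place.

63.3px

Step 1: 22.0 × 1.333 = 29.326px
Step 5: 22.0 × 1.333⁵ = 92.592px
Difference: 92.592 − 29.326 = 63.266px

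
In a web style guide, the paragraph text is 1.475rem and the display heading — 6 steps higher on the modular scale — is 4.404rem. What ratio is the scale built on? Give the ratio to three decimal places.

r⁶ = 4.404 / 1.475, so r = (4.404/1.475)^(1/6).
r = 2.9858^(1/6) ≈ 1.2000

1.200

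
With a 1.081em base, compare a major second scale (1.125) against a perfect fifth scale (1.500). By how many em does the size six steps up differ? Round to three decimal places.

Major second: 1.081 × 1.125⁶ = 2.19150em
Perfect fifth: 1.081 × 1.500⁶ = 12.31327em
Difference: 12.31327 − 2.19150 = 10.12177em

10.122em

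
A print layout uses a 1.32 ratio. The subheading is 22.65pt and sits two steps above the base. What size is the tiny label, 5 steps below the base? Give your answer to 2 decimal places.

22.65 ÷ 1.32⁷ = 22.65 ÷ 6.98261 ≈ 3.244

3.24pt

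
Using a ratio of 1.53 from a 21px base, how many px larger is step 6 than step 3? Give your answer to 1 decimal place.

Step 3: 21.0 × 1.53³ = 75.213px
Step 6: 21.0 × 1.53⁶ = 269.382px
Difference: 269.382 − 75.213 = 194.169px

194.2px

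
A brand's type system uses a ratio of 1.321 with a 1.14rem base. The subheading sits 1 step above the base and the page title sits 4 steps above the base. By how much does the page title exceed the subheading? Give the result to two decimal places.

1.97rem

Step 1: 1.14 × 1.321 = 1.5059rem
Step 4: 1.14 × 1.321⁴ = 3.4715rem
Difference: 3.4715 − 1.5059 = 1.9656rem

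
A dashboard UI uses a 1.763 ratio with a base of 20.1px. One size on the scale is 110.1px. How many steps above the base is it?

1.763ⁿ = 110.1 / 20.1 = 5.4776
n = ln(5.4776) / ln(1.763) = 1.7007 / 0.5670 ≈ 3.00

3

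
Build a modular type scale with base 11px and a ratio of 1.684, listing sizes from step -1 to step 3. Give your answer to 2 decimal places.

Step -1: 11.0 ÷ 1.684 = 6.53
Step 0: 11px
Step 1: 11.0 × 1.684 = 18.52
Step 2: 11.0 × 1.684² = 31.19
Step 3: 11.0 × 1.684³ = 52.53

6.53px, 11.00px, 18.52px, 31.19px, 52.53px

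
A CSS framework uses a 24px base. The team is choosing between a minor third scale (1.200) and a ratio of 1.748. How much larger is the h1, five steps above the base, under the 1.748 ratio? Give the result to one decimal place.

Minor third: 24.0 × 1.200⁵ = 59.720px
At 1.748: 24.0 × 1.748⁵ = 391.668px
Difference: 391.668 − 59.720 = 331.948px

331.9px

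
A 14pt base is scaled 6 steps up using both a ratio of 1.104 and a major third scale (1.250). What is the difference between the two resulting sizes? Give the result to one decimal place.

28.1pt

At 1.104: 14.0 × 1.104⁶ = 25.348pt
Major third: 14.0 × 1.250⁶ = 53.406pt
Difference: 53.406 − 25.348 = 28.058pt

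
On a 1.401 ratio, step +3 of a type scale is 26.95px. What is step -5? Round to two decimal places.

1.82px

Moving from step +3 to step -5 is 8 steps down, so divide by r⁸.
26.95 ÷ 1.401⁸ = 26.95 ÷ 14.84243 ≈ 1.816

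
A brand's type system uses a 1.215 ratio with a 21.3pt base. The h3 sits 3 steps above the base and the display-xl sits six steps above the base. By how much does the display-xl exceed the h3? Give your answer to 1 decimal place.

Step 3: 21.3 × 1.215³ = 38.204pt
Step 6: 21.3 × 1.215⁶ = 68.523pt
Difference: 68.523 − 38.204 = 30.319pt

30.3pt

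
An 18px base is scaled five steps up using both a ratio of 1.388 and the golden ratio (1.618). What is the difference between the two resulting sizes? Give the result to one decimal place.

106.9px

At 1.388: 18.0 × 1.388⁵ = 92.730px
Golden ratio: 18.0 × 1.618⁵ = 199.602px
Difference: 199.602 − 92.730 = 106.872px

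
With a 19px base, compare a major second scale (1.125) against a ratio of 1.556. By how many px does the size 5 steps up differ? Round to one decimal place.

139.1px

Major second: 19.0 × 1.125⁵ = 34.239px
At 1.556: 19.0 × 1.556⁵ = 173.301px
Difference: 173.301 − 34.239 = 139.062px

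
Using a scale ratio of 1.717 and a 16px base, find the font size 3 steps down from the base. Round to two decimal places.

Every step multiplies by the scale ratio.
16.0 ÷ 1.717³ = 16.0 ÷ 5.06187 ≈ 3.16

3.16px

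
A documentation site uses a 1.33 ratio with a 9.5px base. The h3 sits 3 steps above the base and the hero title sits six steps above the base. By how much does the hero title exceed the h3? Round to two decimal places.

30.23px

Step 3: 9.5 × 1.33³ = 22.3501px
Step 6: 9.5 × 1.33⁶ = 52.5816px
Difference: 52.5816 − 22.3501 = 30.2315px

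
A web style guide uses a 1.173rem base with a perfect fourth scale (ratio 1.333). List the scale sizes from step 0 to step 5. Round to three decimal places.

1.173rem, 1.564rem, 2.084rem, 2.778rem, 3.704rem, 4.937rem

Step 0: 1.173rem
Step 1: 1.173 × 1.333 = 1.564
Step 2: 1.173 × 1.333² = 2.084
Step 3: 1.173 × 1.333³ = 2.778
Step 4: 1.173 × 1.333⁴ = 3.704
Step 5: 1.173 × 1.333⁵ = 4.937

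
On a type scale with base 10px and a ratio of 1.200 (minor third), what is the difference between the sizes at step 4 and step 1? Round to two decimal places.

Step 1: 10.0 × 1.200 = 12.0000px
Step 4: 10.0 × 1.200⁴ = 20.7360px
Difference: 20.7360 − 12.0000 = 8.7360px

8.74px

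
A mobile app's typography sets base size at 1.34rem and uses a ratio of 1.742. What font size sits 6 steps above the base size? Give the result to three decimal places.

37.445rem

A modular type scale is a geometric sequence: sizeₙ = base × rⁿ.
1.34 × 1.742⁶ = 1.34 × 27.94402 ≈ 37.445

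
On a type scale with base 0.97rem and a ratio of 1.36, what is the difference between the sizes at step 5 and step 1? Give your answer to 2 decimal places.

3.19rem

Step 1: 0.97 × 1.36 = 1.3192rem
Step 5: 0.97 × 1.36⁵ = 4.5130rem
Difference: 4.5130 − 1.3192 = 3.1938rem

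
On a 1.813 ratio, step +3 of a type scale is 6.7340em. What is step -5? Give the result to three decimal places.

0.058em

6.7340 ÷ 1.813⁸ = 6.7340 ÷ 116.72999 ≈ 0.058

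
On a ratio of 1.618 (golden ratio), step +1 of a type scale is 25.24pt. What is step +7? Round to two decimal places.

452.86pt

The gap is 7 − (1) = 6 steps, so the factor is 1.618^6.
25.24 × 1.618⁶ = 25.24 × 17.94201 ≈ 452.856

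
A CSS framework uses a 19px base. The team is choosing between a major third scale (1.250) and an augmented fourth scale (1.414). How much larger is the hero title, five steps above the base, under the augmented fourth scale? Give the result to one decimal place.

Major third: 19.0 × 1.250⁵ = 57.983px
Augmented fourth: 19.0 × 1.414⁵ = 107.399px
Difference: 107.399 − 57.983 = 49.416px

49.4px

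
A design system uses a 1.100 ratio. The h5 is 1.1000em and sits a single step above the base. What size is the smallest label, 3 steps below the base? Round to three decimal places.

0.751em

Moving from step +1 to step -3 is 4 steps down, so divide by r⁴.
1.1000 ÷ 1.100⁴ = 1.1000 ÷ 1.46410 ≈ 0.751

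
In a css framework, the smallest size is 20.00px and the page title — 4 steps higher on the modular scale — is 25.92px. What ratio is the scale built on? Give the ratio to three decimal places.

1.067

The ratio satisfies 20.00 × r⁴ = 25.92, so r = (25.92 / 20.00)^(1/4).
r = 1.2960^(1/4) ≈ 1.0670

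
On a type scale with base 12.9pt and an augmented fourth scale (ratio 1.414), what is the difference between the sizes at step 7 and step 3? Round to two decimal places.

109.32pt

Step 3: 12.9 × 1.414³ = 36.4702pt
Step 7: 12.9 × 1.414⁷ = 145.7926pt
Difference: 145.7926 − 36.4702 = 109.3224pt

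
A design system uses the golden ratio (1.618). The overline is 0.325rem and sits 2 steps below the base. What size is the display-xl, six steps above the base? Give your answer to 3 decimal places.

The gap is 6 − (-2) = 8 steps, so the factor is 1.618^8.
0.325 × 1.618⁸ = 0.325 × 46.97082 ≈ 15.266

15.266rem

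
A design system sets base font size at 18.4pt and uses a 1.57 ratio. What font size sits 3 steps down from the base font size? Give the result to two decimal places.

4.75pt

A modular type scale is a geometric sequence: sizeₙ = base × rⁿ.
18.4 ÷ 1.57³ = 18.4 ÷ 3.86989 ≈ 4.75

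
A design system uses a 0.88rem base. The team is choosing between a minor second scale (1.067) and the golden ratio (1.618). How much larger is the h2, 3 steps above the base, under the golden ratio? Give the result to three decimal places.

Minor second: 0.88 × 1.067³ = 1.06900rem
Golden ratio: 0.88 × 1.618³ = 3.72750rem
Difference: 3.72750 − 1.06900 = 2.65850rem

2.659rem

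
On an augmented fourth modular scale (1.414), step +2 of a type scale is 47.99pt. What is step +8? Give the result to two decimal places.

383.57pt

47.99 × 1.414⁶ = 47.99 × 7.99275 ≈ 383.572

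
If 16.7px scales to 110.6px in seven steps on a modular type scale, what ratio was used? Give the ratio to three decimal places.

1.310

r⁷ = 110.6 / 16.7, so r = (110.6/16.7)^(1/7).
r = 6.6228^(1/7) ≈ 1.3101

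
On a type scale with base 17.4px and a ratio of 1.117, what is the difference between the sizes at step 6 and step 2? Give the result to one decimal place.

12.1px

Step 2: 17.4 × 1.117² = 21.710px
Step 6: 17.4 × 1.117⁶ = 33.796px
Difference: 33.796 − 21.710 = 12.086px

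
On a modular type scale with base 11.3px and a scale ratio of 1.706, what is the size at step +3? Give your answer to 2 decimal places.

56.11px

A modular type scale is a geometric sequence: sizeₙ = base × rⁿ.
11.3 × 1.706³ = 11.3 × 4.96520 ≈ 56.11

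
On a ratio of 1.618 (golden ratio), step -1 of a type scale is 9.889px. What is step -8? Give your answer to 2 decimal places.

0.34px

The gap is -8 − (-1) = -7 steps, so the factor is 1.618^-7.
9.889 ÷ 1.618⁷ = 9.889 ÷ 29.03017 ≈ 0.341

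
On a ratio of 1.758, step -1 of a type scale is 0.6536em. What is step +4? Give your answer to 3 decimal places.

10.975em

The gap is 4 − (-1) = 5 steps, so the factor is 1.758^5.
0.6536 × 1.758⁵ = 0.6536 × 16.79169 ≈ 10.975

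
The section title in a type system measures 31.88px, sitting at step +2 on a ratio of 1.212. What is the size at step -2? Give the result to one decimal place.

31.88 ÷ 1.212⁴ = 31.88 ÷ 2.15780 ≈ 14.774

14.8px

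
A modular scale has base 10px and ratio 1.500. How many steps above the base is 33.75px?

3

1.500ⁿ = 33.75 / 10 = 3.3750
n = ln(3.3750) / ln(1.500) = 1.2164 / 0.4055 ≈ 3.00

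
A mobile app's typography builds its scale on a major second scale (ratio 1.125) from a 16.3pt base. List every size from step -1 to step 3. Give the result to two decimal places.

Step -1: 16.3 ÷ 1.125 = 14.49
Step 0: 16.3pt
Step 1: 16.3 × 1.125 = 18.34
Step 2: 16.3 × 1.125² = 20.63
Step 3: 16.3 × 1.125³ = 23.21

14.49pt, 16.30pt, 18.34pt, 20.63pt, 23.21pt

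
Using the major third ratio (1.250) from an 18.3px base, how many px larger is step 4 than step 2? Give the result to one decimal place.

Step 2: 18.3 × 1.250² = 28.594px
Step 4: 18.3 × 1.250⁴ = 44.678px
Difference: 44.678 − 28.594 = 16.084px

16.1px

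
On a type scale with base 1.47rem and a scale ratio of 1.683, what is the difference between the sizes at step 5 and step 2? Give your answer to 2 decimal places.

15.69rem

Step 2: 1.47 × 1.683² = 4.1638rem
Step 5: 1.47 × 1.683⁵ = 19.8490rem
Difference: 19.8490 − 4.1638 = 15.6852rem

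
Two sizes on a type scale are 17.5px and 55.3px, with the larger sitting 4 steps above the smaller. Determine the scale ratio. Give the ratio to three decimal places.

1.333

The ratio satisfies 17.5 × r⁴ = 55.3, so r = (55.3 / 17.5)^(1/4).
r = 3.1600^(1/4) ≈ 1.3333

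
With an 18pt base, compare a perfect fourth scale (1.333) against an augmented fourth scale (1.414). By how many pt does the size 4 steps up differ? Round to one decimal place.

Perfect fourth: 18.0 × 1.333⁴ = 56.832pt
Augmented fourth: 18.0 × 1.414⁴ = 71.957pt
Difference: 71.957 − 56.832 = 15.125pt

15.1pt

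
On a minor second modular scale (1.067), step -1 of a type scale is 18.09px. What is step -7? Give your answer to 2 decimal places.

18.09 ÷ 1.067⁶ = 18.09 ÷ 1.47566 ≈ 12.259

12.26px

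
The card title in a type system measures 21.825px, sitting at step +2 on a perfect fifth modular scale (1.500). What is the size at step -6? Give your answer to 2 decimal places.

0.85px

The gap is -6 − (2) = -8 steps, so the factor is 1.500^-8.
21.825 ÷ 1.500⁸ = 21.825 ÷ 25.62891 ≈ 0.852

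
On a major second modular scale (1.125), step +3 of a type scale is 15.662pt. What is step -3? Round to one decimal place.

15.662 ÷ 1.125⁶ = 15.662 ÷ 2.02729 ≈ 7.726

7.7pt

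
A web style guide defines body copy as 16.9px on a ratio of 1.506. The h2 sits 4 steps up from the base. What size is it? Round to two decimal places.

A modular type scale is a geometric sequence: sizeₙ = base × rⁿ.
16.9 × 1.506⁴ = 16.9 × 5.14399 ≈ 86.93

86.93px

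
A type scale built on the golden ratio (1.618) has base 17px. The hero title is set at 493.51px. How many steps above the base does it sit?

7

1.618ⁿ = 493.51 / 17 = 29.0300
n = ln(29.0300) / ln(1.618) = 3.3683 / 0.4812 ≈ 7.00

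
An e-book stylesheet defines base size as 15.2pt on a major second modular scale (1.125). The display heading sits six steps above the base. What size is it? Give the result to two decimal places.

30.81pt

Each step on a modular scale multiplies by the ratio, so the size n steps from the base is base × ratioⁿ.
15.2 × 1.125⁶ = 15.2 × 2.02729 ≈ 30.81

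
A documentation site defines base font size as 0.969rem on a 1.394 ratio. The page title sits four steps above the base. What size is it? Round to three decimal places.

3.659rem

0.969 × 1.394⁴ = 0.969 × 3.77617 ≈ 3.659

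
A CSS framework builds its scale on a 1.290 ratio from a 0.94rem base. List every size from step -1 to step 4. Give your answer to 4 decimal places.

Step -1: 0.94 ÷ 1.290 = 0.7287
Step 0: 0.94rem
Step 1: 0.94 × 1.290 = 1.2126
Step 2: 0.94 × 1.290² = 1.5643
Step 3: 0.94 × 1.290³ = 2.0179
Step 4: 0.94 × 1.290⁴ = 2.6031

0.7287rem, 0.9400rem, 1.2126rem, 1.5643rem, 2.0179rem, 2.6031rem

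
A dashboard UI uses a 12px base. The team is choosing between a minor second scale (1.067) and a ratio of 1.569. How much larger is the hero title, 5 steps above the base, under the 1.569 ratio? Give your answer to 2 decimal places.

97.51px

Minor second: 12.0 × 1.067⁵ = 16.5960px
At 1.569: 12.0 × 1.569⁵ = 114.1027px
Difference: 114.1027 − 16.5960 = 97.5067px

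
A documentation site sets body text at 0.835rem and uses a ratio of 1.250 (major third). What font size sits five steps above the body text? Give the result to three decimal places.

2.548rem

0.835 × 1.250⁵ = 0.835 × 3.05176 ≈ 2.548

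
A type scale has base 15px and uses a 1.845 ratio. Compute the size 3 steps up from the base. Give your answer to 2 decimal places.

94.21px

15.0 × 1.845³ = 15.0 × 6.28043 ≈ 94.21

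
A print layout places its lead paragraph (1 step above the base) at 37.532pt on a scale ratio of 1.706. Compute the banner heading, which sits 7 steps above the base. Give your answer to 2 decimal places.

925.29pt

37.532 × 1.706⁶ = 37.532 × 24.65325 ≈ 925.286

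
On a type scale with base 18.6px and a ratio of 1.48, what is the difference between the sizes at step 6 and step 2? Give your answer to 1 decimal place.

154.7px

Step 2: 18.6 × 1.48² = 40.741px
Step 6: 18.6 × 1.48⁶ = 195.471px
Difference: 195.471 − 40.741 = 154.730px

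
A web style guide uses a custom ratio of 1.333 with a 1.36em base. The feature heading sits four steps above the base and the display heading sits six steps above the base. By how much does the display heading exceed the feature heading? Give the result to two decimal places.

3.34em

Step 4: 1.36 × 1.333⁴ = 4.2940em
Step 6: 1.36 × 1.333⁶ = 7.6299em
Difference: 7.6299 − 4.2940 = 3.3359em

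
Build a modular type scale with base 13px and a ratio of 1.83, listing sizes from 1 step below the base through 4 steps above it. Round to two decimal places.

7.10px, 13.00px, 23.79px, 43.54px, 79.67px, 145.80px

Step -1: 13.0 ÷ 1.83 = 7.10
Step 0: 13px
Step 1: 13.0 × 1.83 = 23.79
Step 2: 13.0 × 1.83² = 43.54
Step 3: 13.0 × 1.83³ = 79.67
Step 4: 13.0 × 1.83⁴ = 145.80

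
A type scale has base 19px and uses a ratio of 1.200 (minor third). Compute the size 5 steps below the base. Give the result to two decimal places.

7.64px

A modular type scale is a geometric sequence: sizeₙ = base × rⁿ.
19.0 ÷ 1.200⁵ = 19.0 ÷ 2.48832 ≈ 7.64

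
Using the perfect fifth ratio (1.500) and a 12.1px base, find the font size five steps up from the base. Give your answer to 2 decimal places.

A modular type scale is a geometric sequence: sizeₙ = base × rⁿ.
12.1 × 1.500⁵ = 12.1 × 7.59375 ≈ 91.88

91.88px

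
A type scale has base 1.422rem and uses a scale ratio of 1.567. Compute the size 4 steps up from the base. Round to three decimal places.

8.574rem

A modular type scale is a geometric sequence: sizeₙ = base × rⁿ.
1.422 × 1.567⁴ = 1.422 × 6.02943 ≈ 8.574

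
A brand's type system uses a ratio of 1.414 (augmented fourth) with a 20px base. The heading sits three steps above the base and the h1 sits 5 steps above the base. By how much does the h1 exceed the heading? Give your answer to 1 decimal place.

56.5px

Step 3: 20.0 × 1.414³ = 56.543px
Step 5: 20.0 × 1.414⁵ = 113.052px
Difference: 113.052 − 56.543 = 56.509px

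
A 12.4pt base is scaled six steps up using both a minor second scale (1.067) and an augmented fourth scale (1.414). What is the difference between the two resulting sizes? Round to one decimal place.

Minor second: 12.4 × 1.067⁶ = 18.298pt
Augmented fourth: 12.4 × 1.414⁶ = 99.110pt
Difference: 99.110 − 18.298 = 80.812pt

80.8pt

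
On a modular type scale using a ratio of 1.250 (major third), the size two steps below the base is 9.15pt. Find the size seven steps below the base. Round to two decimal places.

3.00pt

The gap is -7 − (-2) = -5 steps, so the factor is 1.250^-5.
9.15 ÷ 1.250⁵ = 9.15 ÷ 3.05176 ≈ 2.998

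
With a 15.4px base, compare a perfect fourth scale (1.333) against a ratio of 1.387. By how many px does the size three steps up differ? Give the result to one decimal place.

Perfect fourth: 15.4 × 1.333³ = 36.476px
At 1.387: 15.4 × 1.387³ = 41.091px
Difference: 41.091 − 36.476 = 4.615px

4.6px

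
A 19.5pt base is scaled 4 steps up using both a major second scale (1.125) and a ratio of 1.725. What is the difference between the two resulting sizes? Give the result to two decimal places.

Major second: 19.5 × 1.125⁴ = 31.2352pt
At 1.725: 19.5 × 1.725⁴ = 172.6597pt
Difference: 172.6597 − 31.2352 = 141.4245pt

141.42pt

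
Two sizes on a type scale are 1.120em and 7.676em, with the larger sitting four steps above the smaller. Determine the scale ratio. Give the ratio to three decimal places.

The ratio satisfies 1.120 × r⁴ = 7.676, so r = (7.676 / 1.120)^(1/4).
r = 6.8536^(1/4) ≈ 1.6180

1.618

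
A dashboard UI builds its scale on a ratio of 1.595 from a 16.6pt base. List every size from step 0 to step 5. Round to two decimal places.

Step 0: 16.6pt
Step 1: 16.6 × 1.595 = 26.48
Step 2: 16.6 × 1.595² = 42.23
Step 3: 16.6 × 1.595³ = 67.36
Step 4: 16.6 × 1.595⁴ = 107.44
Step 5: 16.6 × 1.595⁵ = 171.36

16.60pt, 26.48pt, 42.23pt, 67.36pt, 107.44pt, 171.36pt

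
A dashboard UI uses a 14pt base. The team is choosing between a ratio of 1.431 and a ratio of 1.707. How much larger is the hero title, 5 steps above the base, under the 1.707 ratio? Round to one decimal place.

118.9pt

At 1.431: 14.0 × 1.431⁵ = 84.009pt
At 1.707: 14.0 × 1.707⁵ = 202.906pt
Difference: 202.906 − 84.009 = 118.897pt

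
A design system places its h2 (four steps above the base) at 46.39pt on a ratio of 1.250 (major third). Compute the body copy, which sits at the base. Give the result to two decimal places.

19.00pt

The gap is 0 − (4) = -4 steps, so the factor is 1.250^-4.
46.39 ÷ 1.250⁴ = 46.39 ÷ 2.44141 ≈ 19.001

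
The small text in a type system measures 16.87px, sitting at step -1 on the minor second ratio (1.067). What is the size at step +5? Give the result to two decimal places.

24.89px

16.87 × 1.067⁶ = 16.87 × 1.47566 ≈ 24.894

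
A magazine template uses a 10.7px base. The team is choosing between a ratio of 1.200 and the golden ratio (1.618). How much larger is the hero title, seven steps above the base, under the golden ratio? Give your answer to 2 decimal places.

272.28px

At 1.200: 10.7 × 1.200⁷ = 38.3400px
Golden ratio: 10.7 × 1.618⁷ = 310.6228px
Difference: 310.6228 − 38.3400 = 272.2828px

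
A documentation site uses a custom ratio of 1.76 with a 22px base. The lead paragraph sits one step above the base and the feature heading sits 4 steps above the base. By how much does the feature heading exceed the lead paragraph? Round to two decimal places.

Step 1: 22.0 × 1.76 = 38.7200px
Step 4: 22.0 × 1.76⁴ = 211.0928px
Difference: 211.0928 − 38.7200 = 172.3728px

172.37px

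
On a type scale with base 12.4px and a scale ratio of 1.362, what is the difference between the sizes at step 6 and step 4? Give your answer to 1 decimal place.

Step 4: 12.4 × 1.362⁴ = 42.671px
Step 6: 12.4 × 1.362⁶ = 79.156px
Difference: 79.156 − 42.671 = 36.485px

36.5px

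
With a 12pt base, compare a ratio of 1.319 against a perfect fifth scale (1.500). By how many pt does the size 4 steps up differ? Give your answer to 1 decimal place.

At 1.319: 12.0 × 1.319⁴ = 36.321pt
Perfect fifth: 12.0 × 1.500⁴ = 60.750pt
Difference: 60.750 − 36.321 = 24.429pt

24.4pt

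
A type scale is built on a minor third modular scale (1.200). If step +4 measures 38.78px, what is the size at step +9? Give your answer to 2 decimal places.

96.50px

38.78 × 1.200⁵ = 38.78 × 2.48832 ≈ 96.497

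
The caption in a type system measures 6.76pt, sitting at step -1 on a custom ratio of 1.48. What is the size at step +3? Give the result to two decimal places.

32.43pt

Moving from step -1 to step +3 is 4 steps up, so multiply by r⁴.
6.76 × 1.48⁴ = 6.76 × 4.79785 ≈ 32.433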